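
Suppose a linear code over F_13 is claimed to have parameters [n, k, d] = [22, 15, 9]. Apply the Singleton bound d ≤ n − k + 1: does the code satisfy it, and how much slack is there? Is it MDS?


Singleton RHS = n − k + 1 = 8, slack = -1, bound violated (no such code; not MDS).

Singleton bound: d ≤ n − k + 1.
Here n = 22, k = 15, so n − k + 1 = 8.
Given d = 9, check d ≤ 8: NO.
Slack = (n − k + 1) − d = -1.
The slack is negative: d = 9 exceeds n − k + 1 = 8 by 1, so the Singleton bound is violated and no linear [22, 15, 9]_13 code can exist. In particular it is not MDS (MDS requires d = n − k + 1 exactly).
Description: the claimed parameters are [22, 15, 9]_13; such a code would be impossible (violates the Singleton bound).


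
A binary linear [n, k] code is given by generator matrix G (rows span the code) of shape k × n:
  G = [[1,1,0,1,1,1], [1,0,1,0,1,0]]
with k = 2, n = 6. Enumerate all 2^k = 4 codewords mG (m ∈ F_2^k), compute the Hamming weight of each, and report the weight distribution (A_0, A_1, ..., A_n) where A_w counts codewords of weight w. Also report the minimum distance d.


Weight distribution: A_0 = 1, A_3 = 1, A_4 = 1, A_5 = 1. Minimum distance d = 3.

Enumerate all 2^2 = 4 messages m ∈ F_2^2.
For each, compute codeword c = mG in F_2^6, then tally its weight.
  m = 00 → c = 000000, weight = 0.
  m = 10 → c = 110111, weight = 5.
  m = 01 → c = 101010, weight = 3.
  m = 11 → c = 011101, weight = 4.
Tally weights:
  weight 0: 1 codewords.
  weight 3: 1 codewords.
  weight 4: 1 codewords.
  weight 5: 1 codewords.
Minimum distance d = smallest w > 0 with A_w > 0 = 3.
Sanity: Σ A_w = 4 = 2^2 = 4 ✓.


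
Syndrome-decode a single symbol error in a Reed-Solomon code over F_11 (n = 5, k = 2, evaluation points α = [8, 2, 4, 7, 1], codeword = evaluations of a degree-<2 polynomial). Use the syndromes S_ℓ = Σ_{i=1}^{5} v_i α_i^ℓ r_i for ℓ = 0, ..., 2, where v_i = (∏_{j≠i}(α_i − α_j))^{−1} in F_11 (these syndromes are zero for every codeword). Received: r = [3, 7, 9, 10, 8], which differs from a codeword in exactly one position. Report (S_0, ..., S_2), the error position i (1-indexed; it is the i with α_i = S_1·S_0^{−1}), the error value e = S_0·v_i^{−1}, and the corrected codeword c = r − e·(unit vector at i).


S = (1, 2, 4), error at position 2, error magnitude e = 6, c = [3, 1, 9, 10, 8].

Step 1: column multipliers v_i = (∏_{j≠i}(α_i − α_j))^{−1} mod 11.
  i = 1 (α = 8): (8−2)(8−4)(8−7)(8−1) = 6·4·1·7 = 168 ≡ 3, so v_1 = 3^{−1} = 4 (mod 11).
  i = 2 (α = 2): (2−8)(2−4)(2−7)(2−1) = (−6)·(−2)·(−5)·1 = −60 ≡ 6, so v_2 = 6^{−1} = 2 (mod 11).
  i = 3 (α = 4): (4−8)(4−2)(4−7)(4−1) = (−4)·2·(−3)·3 = 72 ≡ 6, so v_3 = 6^{−1} = 2 (mod 11).
  i = 4 (α = 7): (7−8)(7−2)(7−4)(7−1) = (−1)·5·3·6 = −90 ≡ 9, so v_4 = 9^{−1} = 5 (mod 11).
  i = 5 (α = 1): (1−8)(1−2)(1−4)(1−7) = (−7)·(−1)·(−3)·(−6) = 126 ≡ 5, so v_5 = 5^{−1} = 9 (mod 11).
  v = [4, 2, 2, 5, 9].
Step 2: syndromes of r = [3, 7, 9, 10, 8] (all sums mod 11).
  S_0 = Σ v_i r_i = 4·3 + 2·7 + 2·9 + 5·10 + 9·8 = 166 ≡ 1.
  S_1 = Σ v_i α_i r_i = 4·8·3 + 2·2·7 + 2·4·9 + 5·7·10 + 9·1·8 = 618 ≡ 2.
  α_i^2 mod 11 = [9, 4, 5, 5, 1].
  S_2 = Σ v_i α_i^2 r_i = 4·9·3 + 2·4·7 + 2·5·9 + 5·5·10 + 9·1·8 = 576 ≡ 4.
  S = (1, 2, 4) ≠ 0, so r is not a codeword (an error is present).
Step 3: locate the error. For a single error e at position i, S_ℓ = v_i·e·α_i^ℓ, so α_err = S_1/S_0.
  S_0^{−1} = 1^{−1} = 1 (mod 11), so α_err = 2·1 = 2 ≡ 2 = α_2. Error position i = 2.
  Consistency check: S_2/S_1 = 4·6 = 24 ≡ 2 = α_err ✓ (single-error assumption holds).
Step 4: error magnitude e = S_0/v_2 = S_0·∏_{j≠2}(α_2 − α_j) = 1·6 = 6 ≡ 6 (mod 11).
Step 5: correct position 2: c_2 = r_2 − e = 7 − 6 ≡ 1 (mod 11). Hence c = [3, 1, 9, 10, 8].
  Check: interpolating c through the α_i gives m(x) = 4 + 4·x (degree < 2) with m(α_i) = c_i for every i, so c is indeed a codeword.


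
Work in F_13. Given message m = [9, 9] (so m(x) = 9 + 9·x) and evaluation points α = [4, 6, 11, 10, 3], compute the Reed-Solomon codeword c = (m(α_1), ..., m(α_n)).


c = [6, 11, 4, 8, 10]

Message polynomial: m(x) = 9 + 9·x (mod 13).
For each evaluation point α_i, compute m(α_i) mod 13:
  α_1 = 4: Horner steps 9 → 6, so m(4) = 6.
  α_2 = 6: Horner steps 9 → 11, so m(6) = 11.
  α_3 = 11: Horner steps 9 → 4, so m(11) = 4.
  α_4 = 10: Horner steps 9 → 8, so m(10) = 8.
  α_5 = 3: Horner steps 9 → 10, so m(3) = 10.
Codeword c = [6, 11, 4, 8, 10] ∈ F_13^5.


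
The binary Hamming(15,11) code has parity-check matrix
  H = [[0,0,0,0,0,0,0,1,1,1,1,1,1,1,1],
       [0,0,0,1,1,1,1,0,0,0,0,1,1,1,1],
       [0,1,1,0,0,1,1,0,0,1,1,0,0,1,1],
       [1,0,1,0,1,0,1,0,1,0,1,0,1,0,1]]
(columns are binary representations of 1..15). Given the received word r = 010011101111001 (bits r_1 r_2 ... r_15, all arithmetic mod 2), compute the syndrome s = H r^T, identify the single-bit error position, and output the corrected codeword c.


s = (1, 1, 0, 1)^T, error position = 13, corrected codeword c = 010011101111101

Compute s = H r^T mod 2 one row at a time:
  s_1 = 0 + 1 + 1 + 1 + 1 + 0 + 0 + 1 = 5 ≡ 1 (mod 2).
  s_2 = 0 + 1 + 1 + 1 + 1 + 0 + 0 + 1 = 5 ≡ 1 (mod 2).
  s_3 = 1 + 0 + 1 + 1 + 1 + 1 + 0 + 1 = 6 ≡ 0 (mod 2).
  s_4 = 0 + 0 + 1 + 1 + 1 + 1 + 0 + 1 = 5 ≡ 1 (mod 2).
s = (1, 1, 0, 1)^T — this equals column 13 of H (binary 1101), so error is at position 13.
Correct: flip bit 13 of r = 010011101111001 to get c = 010011101111101.


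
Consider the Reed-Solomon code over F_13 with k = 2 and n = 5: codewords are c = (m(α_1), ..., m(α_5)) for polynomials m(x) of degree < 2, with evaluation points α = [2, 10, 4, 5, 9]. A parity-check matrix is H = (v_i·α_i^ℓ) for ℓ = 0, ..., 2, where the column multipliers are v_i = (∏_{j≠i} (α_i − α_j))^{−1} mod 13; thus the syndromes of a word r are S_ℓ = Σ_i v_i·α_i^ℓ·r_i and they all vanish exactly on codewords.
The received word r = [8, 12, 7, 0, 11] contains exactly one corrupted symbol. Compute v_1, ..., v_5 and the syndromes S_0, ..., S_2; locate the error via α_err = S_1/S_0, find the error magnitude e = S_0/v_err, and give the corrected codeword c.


S = (10, 9, 12), error at position 2, error magnitude e = 8, c = [8, 4, 7, 0, 11].

Step 1: column multipliers v_i = (∏_{j≠i}(α_i − α_j))^{−1} mod 13.
  i = 1 (α = 2): (2−10)(2−4)(2−5)(2−9) = (−8)·(−2)·(−3)·(−7) = 336 ≡ 11, so v_1 = 11^{−1} = 6 (mod 13).
  i = 2 (α = 10): (10−2)(10−4)(10−5)(10−9) = 8·6·5·1 = 240 ≡ 6, so v_2 = 6^{−1} = 11 (mod 13).
  i = 3 (α = 4): (4−2)(4−10)(4−5)(4−9) = 2·(−6)·(−1)·(−5) = −60 ≡ 5, so v_3 = 5^{−1} = 8 (mod 13).
  i = 4 (α = 5): (5−2)(5−10)(5−4)(5−9) = 3·(−5)·1·(−4) = 60 ≡ 8, so v_4 = 8^{−1} = 5 (mod 13).
  i = 5 (α = 9): (9−2)(9−10)(9−4)(9−5) = 7·(−1)·5·4 = −140 ≡ 3, so v_5 = 3^{−1} = 9 (mod 13).
  v = [6, 11, 8, 5, 9].
Step 2: syndromes of r = [8, 12, 7, 0, 11] (all sums mod 13).
  S_0 = Σ v_i r_i = 6·8 + 11·12 + 8·7 + 5·0 + 9·11 = 335 ≡ 10.
  S_1 = Σ v_i α_i r_i = 6·2·8 + 11·10·12 + 8·4·7 + 5·5·0 + 9·9·11 = 2531 ≡ 9.
  α_i^2 mod 13 = [4, 9, 3, 12, 3].
  S_2 = Σ v_i α_i^2 r_i = 6·4·8 + 11·9·12 + 8·3·7 + 5·12·0 + 9·3·11 = 1845 ≡ 12.
  S = (10, 9, 12) ≠ 0, so r is not a codeword (an error is present).
Step 3: locate the error. For a single error e at position i, S_ℓ = v_i·e·α_i^ℓ, so α_err = S_1/S_0.
  S_0^{−1} = 10^{−1} = 4 (mod 13), so α_err = 9·4 = 36 ≡ 10 = α_2. Error position i = 2.
  Consistency check: S_2/S_1 = 12·3 = 36 ≡ 10 = α_err ✓ (single-error assumption holds).
Step 4: error magnitude e = S_0/v_2 = S_0·∏_{j≠2}(α_2 − α_j) = 10·6 = 60 ≡ 8 (mod 13).
Step 5: correct position 2: c_2 = r_2 − e = 12 − 8 ≡ 4 (mod 13). Hence c = [8, 4, 7, 0, 11].
  Check: interpolating c through the α_i gives m(x) = 9 + 6·x (degree < 2) with m(α_i) = c_i for every i, so c is indeed a codeword.


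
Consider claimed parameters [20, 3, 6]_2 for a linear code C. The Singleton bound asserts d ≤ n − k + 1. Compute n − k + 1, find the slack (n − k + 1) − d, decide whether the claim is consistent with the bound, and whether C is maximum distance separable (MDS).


Singleton RHS = n − k + 1 = 18, slack = 12, bound satisfied, not MDS.

Singleton bound: d ≤ n − k + 1.
Here n = 20, k = 3, so n − k + 1 = 18.
Given d = 6, check d ≤ 18: YES.
Slack = (n − k + 1) − d = 12.
The code is NOT MDS (slack = 12 > 0).
Description: the claimed parameters are [20, 3, 6]_2; such a code would be non-MDS.


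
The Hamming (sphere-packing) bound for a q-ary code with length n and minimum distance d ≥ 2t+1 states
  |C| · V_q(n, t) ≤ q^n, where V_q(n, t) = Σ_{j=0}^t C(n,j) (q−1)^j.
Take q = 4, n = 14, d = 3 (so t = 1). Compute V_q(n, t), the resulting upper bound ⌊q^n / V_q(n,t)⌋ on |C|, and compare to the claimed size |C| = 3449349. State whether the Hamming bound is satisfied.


V_q(n, t) = 43, q^n = 268435456, Hamming bound = 6242685, |C| = 3449349 ≤ bound (satisfied).

Step 1: Compute V_q(n, t) = Σ_{j=0}^1 C(n, j) (q−1)^j.
  j = 0: C(14,0)·(3)^0 = 1·1 = 1.
  j = 1: C(14,1)·(3)^1 = 14·3 = 42.
  V_q(n, t) = 1 + 42 = 43.
Step 2: q^n = 4^14 = 268435456.
Step 3: Hamming bound ⌊q^n / V_q(n,t)⌋ = ⌊268435456/43⌋ = 6242685.
Step 4: Compare |C| = 3449349 to 6242685: satisfied.
The claimed |C| lies below the Hamming bound.


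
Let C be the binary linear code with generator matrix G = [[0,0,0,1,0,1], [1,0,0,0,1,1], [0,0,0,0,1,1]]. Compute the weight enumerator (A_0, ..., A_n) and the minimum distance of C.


Weight distribution: A_0 = 1, A_1 = 1, A_2 = 3, A_3 = 3. Minimum distance d = 1.

Enumerate all 2^3 = 8 messages m ∈ F_2^3.
For each, compute codeword c = mG in F_2^6, then tally its weight.
  m = 000 → c = 000000, weight = 0.
  m = 100 → c = 000101, weight = 2.
  m = 010 → c = 100011, weight = 3.
  m = 110 → c = 100110, weight = 3.
  m = 001 → c = 000011, weight = 2.
  m = 101 → c = 000110, weight = 2.
  m = 011 → c = 100000, weight = 1.
  m = 111 → c = 100101, weight = 3.
Tally weights:
  weight 0: 1 codewords.
  weight 1: 1 codewords.
  weight 2: 3 codewords.
  weight 3: 3 codewords.
Minimum distance d = smallest w > 0 with A_w > 0 = 1.
Sanity: Σ A_w = 8 = 2^3 = 8 ✓.


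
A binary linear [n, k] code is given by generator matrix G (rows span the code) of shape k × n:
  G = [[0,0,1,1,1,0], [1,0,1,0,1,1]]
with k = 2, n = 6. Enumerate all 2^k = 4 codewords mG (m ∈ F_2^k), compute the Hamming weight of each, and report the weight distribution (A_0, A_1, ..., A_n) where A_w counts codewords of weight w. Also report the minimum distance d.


Weight distribution: A_0 = 1, A_3 = 2, A_4 = 1. Minimum distance d = 3.

Enumerate all 2^2 = 4 messages m ∈ F_2^2.
For each, compute codeword c = mG in F_2^6, then tally its weight.
  m = 00 → c = 000000, weight = 0.
  m = 10 → c = 001110, weight = 3.
  m = 01 → c = 101011, weight = 4.
  m = 11 → c = 100101, weight = 3.
Tally weights:
  weight 0: 1 codewords.
  weight 3: 2 codewords.
  weight 4: 1 codewords.
Minimum distance d = smallest w > 0 with A_w > 0 = 3.
Sanity: Σ A_w = 4 = 2^2 = 4 ✓.


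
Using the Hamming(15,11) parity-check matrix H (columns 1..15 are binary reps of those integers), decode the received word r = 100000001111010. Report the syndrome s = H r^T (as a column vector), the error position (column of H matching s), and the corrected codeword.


s = (1, 0, 1, 1)^T, error position = 11, corrected codeword c = 100000001101010

Compute s = H r^T mod 2 one row at a time:
  s_1 = 0 + 1 + 1 + 1 + 1 + 0 + 1 + 0 = 5 ≡ 1 (mod 2).
  s_2 = 0 + 0 + 0 + 0 + 1 + 0 + 1 + 0 = 2 ≡ 0 (mod 2).
  s_3 = 0 + 0 + 0 + 0 + 1 + 1 + 1 + 0 = 3 ≡ 1 (mod 2).
  s_4 = 1 + 0 + 0 + 0 + 1 + 1 + 0 + 0 = 3 ≡ 1 (mod 2).
s = (1, 0, 1, 1)^T — this equals column 11 of H (binary 1011), so error is at position 11.
Correct: flip bit 11 of r = 100000001111010 to get c = 100000001101010.


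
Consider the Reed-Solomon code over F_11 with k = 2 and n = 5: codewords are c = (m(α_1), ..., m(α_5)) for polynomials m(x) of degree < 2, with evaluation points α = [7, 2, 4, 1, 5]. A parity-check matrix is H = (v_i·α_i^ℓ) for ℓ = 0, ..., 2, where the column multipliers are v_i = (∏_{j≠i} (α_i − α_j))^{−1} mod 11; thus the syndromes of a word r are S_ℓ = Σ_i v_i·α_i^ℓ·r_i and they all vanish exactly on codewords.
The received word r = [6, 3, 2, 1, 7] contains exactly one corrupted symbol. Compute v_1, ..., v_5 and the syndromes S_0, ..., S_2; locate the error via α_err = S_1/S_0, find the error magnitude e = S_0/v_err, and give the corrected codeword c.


S = (6, 6, 6), error at position 4, error magnitude e = 3, c = [6, 3, 2, 9, 7].

Step 1: column multipliers v_i = (∏_{j≠i}(α_i − α_j))^{−1} mod 11.
  i = 1 (α = 7): (7−2)(7−4)(7−1)(7−5) = 5·3·6·2 = 180 ≡ 4, so v_1 = 4^{−1} = 3 (mod 11).
  i = 2 (α = 2): (2−7)(2−4)(2−1)(2−5) = (−5)·(−2)·1·(−3) = −30 ≡ 3, so v_2 = 3^{−1} = 4 (mod 11).
  i = 3 (α = 4): (4−7)(4−2)(4−1)(4−5) = (−3)·2·3·(−1) = 18 ≡ 7, so v_3 = 7^{−1} = 8 (mod 11).
  i = 4 (α = 1): (1−7)(1−2)(1−4)(1−5) = (−6)·(−1)·(−3)·(−4) = 72 ≡ 6, so v_4 = 6^{−1} = 2 (mod 11).
  i = 5 (α = 5): (5−7)(5−2)(5−4)(5−1) = (−2)·3·1·4 = −24 ≡ 9, so v_5 = 9^{−1} = 5 (mod 11).
  v = [3, 4, 8, 2, 5].
Step 2: syndromes of r = [6, 3, 2, 1, 7] (all sums mod 11).
  S_0 = Σ v_i r_i = 3·6 + 4·3 + 8·2 + 2·1 + 5·7 = 83 ≡ 6.
  S_1 = Σ v_i α_i r_i = 3·7·6 + 4·2·3 + 8·4·2 + 2·1·1 + 5·5·7 = 391 ≡ 6.
  α_i^2 mod 11 = [5, 4, 5, 1, 3].
  S_2 = Σ v_i α_i^2 r_i = 3·5·6 + 4·4·3 + 8·5·2 + 2·1·1 + 5·3·7 = 325 ≡ 6.
  S = (6, 6, 6) ≠ 0, so r is not a codeword (an error is present).
Step 3: locate the error. For a single error e at position i, S_ℓ = v_i·e·α_i^ℓ, so α_err = S_1/S_0.
  S_0^{−1} = 6^{−1} = 2 (mod 11), so α_err = 6·2 = 12 ≡ 1 = α_4. Error position i = 4.
  Consistency check: S_2/S_1 = 6·2 = 12 ≡ 1 = α_err ✓ (single-error assumption holds).
Step 4: error magnitude e = S_0/v_4 = S_0·∏_{j≠4}(α_4 − α_j) = 6·6 = 36 ≡ 3 (mod 11).
Step 5: correct position 4: c_4 = r_4 − e = 1 − 3 ≡ 9 (mod 11). Hence c = [6, 3, 2, 9, 7].
  Check: interpolating c through the α_i gives m(x) = 4 + 5·x (degree < 2) with m(α_i) = c_i for every i, so c is indeed a codeword.


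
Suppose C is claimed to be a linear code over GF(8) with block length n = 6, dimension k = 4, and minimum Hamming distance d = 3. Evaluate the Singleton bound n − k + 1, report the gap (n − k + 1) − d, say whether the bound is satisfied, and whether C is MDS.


Singleton RHS = n − k + 1 = 3, slack = 0, bound satisfied, MDS.

Singleton bound: d ≤ n − k + 1.
Here n = 6, k = 4, so n − k + 1 = 3.
Given d = 3, check d ≤ 3: YES.
Slack = (n − k + 1) − d = 0.
The code is MDS (slack = 0).
Description: the claimed parameters are [6, 4, 3]_8; such a code would be MDS (meets Singleton bound).


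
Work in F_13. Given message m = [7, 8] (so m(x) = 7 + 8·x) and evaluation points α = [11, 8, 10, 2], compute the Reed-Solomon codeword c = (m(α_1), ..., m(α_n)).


c = [4, 6, 9, 10]

Message polynomial: m(x) = 7 + 8·x (mod 13).
For each evaluation point α_i, compute m(α_i) mod 13:
  α_1 = 11: Horner steps 8 → 4, so m(11) = 4.
  α_2 = 8: Horner steps 8 → 6, so m(8) = 6.
  α_3 = 10: Horner steps 8 → 9, so m(10) = 9.
  α_4 = 2: Horner steps 8 → 10, so m(2) = 10.
Codeword c = [4, 6, 9, 10] ∈ F_13^4.


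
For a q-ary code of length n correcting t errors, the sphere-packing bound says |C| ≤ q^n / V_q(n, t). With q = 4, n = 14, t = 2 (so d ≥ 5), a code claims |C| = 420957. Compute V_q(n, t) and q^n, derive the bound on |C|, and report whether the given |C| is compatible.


V_q(n, t) = 862, q^n = 268435456, Hamming bound = 311410, |C| = 420957 > bound (violated).

Step 1: Compute V_q(n, t) = Σ_{j=0}^2 C(n, j) (q−1)^j.
  j = 0: C(14,0)·(3)^0 = 1·1 = 1.
  j = 1: C(14,1)·(3)^1 = 14·3 = 42.
  j = 2: C(14,2)·(3)^2 = 91·9 = 819.
  V_q(n, t) = 1 + 42 + 819 = 862.
Step 2: q^n = 4^14 = 268435456.
Step 3: Hamming bound ⌊q^n / V_q(n,t)⌋ = ⌊268435456/862⌋ = 311410.
Step 4: Compare |C| = 420957 to 311410: violated.
The claimed |C| lies above the Hamming bound, so no 4-ary code of length 14 with d ≥ 5 can have 420957 codewords.


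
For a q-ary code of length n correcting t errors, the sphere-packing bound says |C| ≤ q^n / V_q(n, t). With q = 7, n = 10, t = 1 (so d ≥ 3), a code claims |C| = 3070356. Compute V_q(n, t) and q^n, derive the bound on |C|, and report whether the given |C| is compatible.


V_q(n, t) = 61, q^n = 282475249, Hamming bound = 4630741, |C| = 3070356 ≤ bound (satisfied).

Step 1: Compute V_q(n, t) = Σ_{j=0}^1 C(n, j) (q−1)^j.
  j = 0: C(10,0)·(6)^0 = 1·1 = 1.
  j = 1: C(10,1)·(6)^1 = 10·6 = 60.
  V_q(n, t) = 1 + 60 = 61.
Step 2: q^n = 7^10 = 282475249.
Step 3: Hamming bound ⌊q^n / V_q(n,t)⌋ = ⌊282475249/61⌋ = 4630741.
Step 4: Compare |C| = 3070356 to 4630741: satisfied.
The claimed |C| lies below the Hamming bound.


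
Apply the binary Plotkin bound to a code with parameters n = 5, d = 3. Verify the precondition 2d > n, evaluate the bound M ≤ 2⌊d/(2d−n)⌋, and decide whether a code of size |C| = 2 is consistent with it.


Plotkin bound M ≤ 6; given |C| = 2 ≤ bound (satisfied).

Check applicability: 2d = 6, n = 5.
2d − n = 1 > 0, so Plotkin applies.
Compute d/(2d−n) = 3/1 ≈ 3.0000.
⌊d/(2d−n)⌋ = 3.
Plotkin bound: M ≤ 2·3 = 6.
Given |C| = 2, check: satisfied.
This |C| is below the Plotkin bound.


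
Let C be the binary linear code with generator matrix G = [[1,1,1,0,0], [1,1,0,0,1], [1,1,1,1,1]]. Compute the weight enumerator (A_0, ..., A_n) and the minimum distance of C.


Weight distribution: A_0 = 1, A_2 = 3, A_3 = 3, A_5 = 1. Minimum distance d = 2.

Enumerate all 2^3 = 8 messages m ∈ F_2^3.
For each, compute codeword c = mG in F_2^5, then tally its weight.
  m = 000 → c = 00000, weight = 0.
  m = 100 → c = 11100, weight = 3.
  m = 010 → c = 11001, weight = 3.
  m = 110 → c = 00101, weight = 2.
  m = 001 → c = 11111, weight = 5.
  m = 101 → c = 00011, weight = 2.
  m = 011 → c = 00110, weight = 2.
  m = 111 → c = 11010, weight = 3.
Tally weights:
  weight 0: 1 codewords.
  weight 2: 3 codewords.
  weight 3: 3 codewords.
  weight 5: 1 codewords.
Minimum distance d = smallest w > 0 with A_w > 0 = 2.
Sanity: Σ A_w = 8 = 2^3 = 8 ✓.


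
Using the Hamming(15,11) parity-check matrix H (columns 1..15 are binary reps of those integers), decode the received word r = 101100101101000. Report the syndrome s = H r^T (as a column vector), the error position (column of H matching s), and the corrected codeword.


s = (1, 1, 1, 0)^T, error position = 14, corrected codeword c = 101100101101010

Compute s = H r^T mod 2 one row at a time:
  s_1 = 0 + 1 + 1 + 0 + 1 + 0 + 0 + 0 = 3 ≡ 1 (mod 2).
  s_2 = 1 + 0 + 0 + 1 + 1 + 0 + 0 + 0 = 3 ≡ 1 (mod 2).
  s_3 = 0 + 1 + 0 + 1 + 1 + 0 + 0 + 0 = 3 ≡ 1 (mod 2).
  s_4 = 1 + 1 + 0 + 1 + 1 + 0 + 0 + 0 = 4 ≡ 0 (mod 2).
s = (1, 1, 1, 0)^T — this equals column 14 of H (binary 1110), so error is at position 14.
Correct: flip bit 14 of r = 101100101101000 to get c = 101100101101010.


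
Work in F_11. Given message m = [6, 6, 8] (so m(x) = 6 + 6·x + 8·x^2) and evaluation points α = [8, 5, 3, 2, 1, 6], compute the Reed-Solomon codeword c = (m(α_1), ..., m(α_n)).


c = [5, 5, 8, 6, 9, 0]

Message polynomial: m(x) = 6 + 6·x + 8·x^2 (mod 11).
For each evaluation point α_i, compute m(α_i) mod 11:
  α_1 = 8: Horner steps 8 → 4 → 5, so m(8) = 5.
  α_2 = 5: Horner steps 8 → 2 → 5, so m(5) = 5.
  α_3 = 3: Horner steps 8 → 8 → 8, so m(3) = 8.
  α_4 = 2: Horner steps 8 → 0 → 6, so m(2) = 6.
  α_5 = 1: Horner steps 8 → 3 → 9, so m(1) = 9.
  α_6 = 6: Horner steps 8 → 10 → 0, so m(6) = 0.
Codeword c = [5, 5, 8, 6, 9, 0] ∈ F_11^6.


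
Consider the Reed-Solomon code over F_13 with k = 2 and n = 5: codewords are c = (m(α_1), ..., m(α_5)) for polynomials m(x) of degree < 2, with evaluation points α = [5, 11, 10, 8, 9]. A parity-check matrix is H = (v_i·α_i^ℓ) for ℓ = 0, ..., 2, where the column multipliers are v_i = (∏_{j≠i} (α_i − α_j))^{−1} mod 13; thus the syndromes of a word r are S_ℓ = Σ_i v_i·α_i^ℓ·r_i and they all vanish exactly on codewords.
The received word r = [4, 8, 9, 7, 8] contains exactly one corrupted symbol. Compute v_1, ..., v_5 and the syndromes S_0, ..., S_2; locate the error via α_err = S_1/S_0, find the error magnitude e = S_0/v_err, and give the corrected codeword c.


S = (5, 3, 7), error at position 2, error magnitude e = 11, c = [4, 10, 9, 7, 8].

Step 1: column multipliers v_i = (∏_{j≠i}(α_i − α_j))^{−1} mod 13.
  i = 1 (α = 5): (5−11)(5−10)(5−8)(5−9) = (−6)·(−5)·(−3)·(−4) = 360 ≡ 9, so v_1 = 9^{−1} = 3 (mod 13).
  i = 2 (α = 11): (11−5)(11−10)(11−8)(11−9) = 6·1·3·2 = 36 ≡ 10, so v_2 = 10^{−1} = 4 (mod 13).
  i = 3 (α = 10): (10−5)(10−11)(10−8)(10−9) = 5·(−1)·2·1 = −10 ≡ 3, so v_3 = 3^{−1} = 9 (mod 13).
  i = 4 (α = 8): (8−5)(8−11)(8−10)(8−9) = 3·(−3)·(−2)·(−1) = −18 ≡ 8, so v_4 = 8^{−1} = 5 (mod 13).
  i = 5 (α = 9): (9−5)(9−11)(9−10)(9−8) = 4·(−2)·(−1)·1 = 8 ≡ 8, so v_5 = 8^{−1} = 5 (mod 13).
  v = [3, 4, 9, 5, 5].
Step 2: syndromes of r = [4, 8, 9, 7, 8] (all sums mod 13).
  S_0 = Σ v_i r_i = 3·4 + 4·8 + 9·9 + 5·7 + 5·8 = 200 ≡ 5.
  S_1 = Σ v_i α_i r_i = 3·5·4 + 4·11·8 + 9·10·9 + 5·8·7 + 5·9·8 = 1862 ≡ 3.
  α_i^2 mod 13 = [12, 4, 9, 12, 3].
  S_2 = Σ v_i α_i^2 r_i = 3·12·4 + 4·4·8 + 9·9·9 + 5·12·7 + 5·3·8 = 1541 ≡ 7.
  S = (5, 3, 7) ≠ 0, so r is not a codeword (an error is present).
Step 3: locate the error. For a single error e at position i, S_ℓ = v_i·e·α_i^ℓ, so α_err = S_1/S_0.
  S_0^{−1} = 5^{−1} = 8 (mod 13), so α_err = 3·8 = 24 ≡ 11 = α_2. Error position i = 2.
  Consistency check: S_2/S_1 = 7·9 = 63 ≡ 11 = α_err ✓ (single-error assumption holds).
Step 4: error magnitude e = S_0/v_2 = S_0·∏_{j≠2}(α_2 − α_j) = 5·10 = 50 ≡ 11 (mod 13).
Step 5: correct position 2: c_2 = r_2 − e = 8 − 11 ≡ 10 (mod 13). Hence c = [4, 10, 9, 7, 8].
  Check: interpolating c through the α_i gives m(x) = 12 + 1·x (degree < 2) with m(α_i) = c_i for every i, so c is indeed a codeword.


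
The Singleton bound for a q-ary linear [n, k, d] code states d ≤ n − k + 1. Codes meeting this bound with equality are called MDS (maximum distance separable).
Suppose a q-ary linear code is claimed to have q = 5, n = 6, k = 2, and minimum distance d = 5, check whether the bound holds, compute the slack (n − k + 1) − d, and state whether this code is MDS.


Singleton RHS = n − k + 1 = 5, slack = 0, bound satisfied, MDS.

Singleton bound: d ≤ n − k + 1.
Here n = 6, k = 2, so n − k + 1 = 5.
Given d = 5, check d ≤ 5: YES.
Slack = (n − k + 1) − d = 0.
The code is MDS (slack = 0).
Description: the claimed parameters are [6, 2, 5]_5; such a code would be MDS (meets Singleton bound).


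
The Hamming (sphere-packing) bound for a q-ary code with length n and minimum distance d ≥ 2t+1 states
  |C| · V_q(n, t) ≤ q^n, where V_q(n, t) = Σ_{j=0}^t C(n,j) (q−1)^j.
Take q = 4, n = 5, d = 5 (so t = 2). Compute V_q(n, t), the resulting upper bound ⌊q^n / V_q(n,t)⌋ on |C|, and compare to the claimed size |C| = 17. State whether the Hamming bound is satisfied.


V_q(n, t) = 106, q^n = 1024, Hamming bound = 9, |C| = 17 > bound (violated).

Step 1: Compute V_q(n, t) = Σ_{j=0}^2 C(n, j) (q−1)^j.
  j = 0: C(5,0)·(3)^0 = 1·1 = 1.
  j = 1: C(5,1)·(3)^1 = 5·3 = 15.
  j = 2: C(5,2)·(3)^2 = 10·9 = 90.
  V_q(n, t) = 1 + 15 + 90 = 106.
Step 2: q^n = 4^5 = 1024.
Step 3: Hamming bound ⌊q^n / V_q(n,t)⌋ = ⌊1024/106⌋ = 9.
Step 4: Compare |C| = 17 to 9: violated.
The claimed |C| lies above the Hamming bound, so no 4-ary code of length 5 with d ≥ 5 can have 17 codewords.


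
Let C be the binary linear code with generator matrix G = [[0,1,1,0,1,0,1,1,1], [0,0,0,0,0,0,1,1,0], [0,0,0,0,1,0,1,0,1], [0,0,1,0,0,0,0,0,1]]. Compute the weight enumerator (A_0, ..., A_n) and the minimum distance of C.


Weight distribution: A_0 = 1, A_2 = 3, A_3 = 8, A_4 = 3, A_6 = 1. Minimum distance d = 2.

Enumerate all 2^4 = 16 messages m ∈ F_2^4.
For each, compute codeword c = mG in F_2^9, then tally its weight.
  m = 0000 → c = 000000000, weight = 0.
  m = 1000 → c = 011010111, weight = 6.
  m = 0100 → c = 000000110, weight = 2.
  m = 1100 → c = 011010001, weight = 4.
  m = 0010 → c = 000010101, weight = 3.
  m = 1010 → c = 011000010, weight = 3.
  m = 0110 → c = 000010011, weight = 3.
  m = 1110 → c = 011000100, weight = 3.
  m = 0001 → c = 001000001, weight = 2.
  m = 1001 → c = 010010110, weight = 4.
  m = 0101 → c = 001000111, weight = 4.
  m = 1101 → c = 010010000, weight = 2.
  m = 0011 → c = 001010100, weight = 3.
  m = 1011 → c = 010000011, weight = 3.
  m = 0111 → c = 001010010, weight = 3.
  m = 1111 → c = 010000101, weight = 3.
Tally weights:
  weight 0: 1 codewords.
  weight 2: 3 codewords.
  weight 3: 8 codewords.
  weight 4: 3 codewords.
  weight 6: 1 codewords.
Minimum distance d = smallest w > 0 with A_w > 0 = 2.
Sanity: Σ A_w = 16 = 2^4 = 16 ✓.


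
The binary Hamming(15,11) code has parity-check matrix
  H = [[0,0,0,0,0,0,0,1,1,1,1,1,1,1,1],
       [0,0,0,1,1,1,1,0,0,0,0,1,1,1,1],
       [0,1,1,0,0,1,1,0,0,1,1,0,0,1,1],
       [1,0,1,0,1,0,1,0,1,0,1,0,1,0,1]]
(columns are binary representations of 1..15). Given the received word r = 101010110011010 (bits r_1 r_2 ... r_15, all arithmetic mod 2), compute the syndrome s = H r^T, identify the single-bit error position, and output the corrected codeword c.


s = (0, 0, 0, 1)^T, error position = 1, corrected codeword c = 001010110011010

Compute s = H r^T mod 2 one row at a time:
  s_1 = 1 + 0 + 0 + 1 + 1 + 0 + 1 + 0 = 4 ≡ 0 (mod 2).
  s_2 = 0 + 1 + 0 + 1 + 1 + 0 + 1 + 0 = 4 ≡ 0 (mod 2).
  s_3 = 0 + 1 + 0 + 1 + 0 + 1 + 1 + 0 = 4 ≡ 0 (mod 2).
  s_4 = 1 + 1 + 1 + 1 + 0 + 1 + 0 + 0 = 5 ≡ 1 (mod 2).
s = (0, 0, 0, 1)^T — this equals column 1 of H (binary 0001), so error is at position 1.
Correct: flip bit 1 of r = 101010110011010 to get c = 001010110011010.


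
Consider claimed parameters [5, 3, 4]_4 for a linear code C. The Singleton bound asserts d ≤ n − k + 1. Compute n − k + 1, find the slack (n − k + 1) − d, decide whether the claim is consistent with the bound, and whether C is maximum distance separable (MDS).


Singleton RHS = n − k + 1 = 3, slack = -1, bound violated (no such code; not MDS).

Singleton bound: d ≤ n − k + 1.
Here n = 5, k = 3, so n − k + 1 = 3.
Given d = 4, check d ≤ 3: NO.
Slack = (n − k + 1) − d = -1.
The slack is negative: d = 4 exceeds n − k + 1 = 3 by 1, so the Singleton bound is violated and no linear [5, 3, 4]_4 code can exist. In particular it is not MDS (MDS requires d = n − k + 1 exactly).
Description: the claimed parameters are [5, 3, 4]_4; such a code would be impossible (violates the Singleton bound).


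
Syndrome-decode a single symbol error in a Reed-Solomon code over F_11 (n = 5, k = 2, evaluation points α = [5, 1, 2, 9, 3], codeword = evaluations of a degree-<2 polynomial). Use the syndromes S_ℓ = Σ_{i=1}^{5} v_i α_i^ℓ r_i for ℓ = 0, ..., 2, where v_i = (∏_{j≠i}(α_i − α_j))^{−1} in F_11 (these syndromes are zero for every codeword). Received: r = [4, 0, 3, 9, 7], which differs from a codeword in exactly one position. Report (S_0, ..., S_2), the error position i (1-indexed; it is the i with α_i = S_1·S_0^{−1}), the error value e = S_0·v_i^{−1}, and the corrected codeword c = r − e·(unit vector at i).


S = (5, 5, 5), error at position 2, error magnitude e = 1, c = [4, 10, 3, 9, 7].

Step 1: column multipliers v_i = (∏_{j≠i}(α_i − α_j))^{−1} mod 11.
  i = 1 (α = 5): (5−1)(5−2)(5−9)(5−3) = 4·3·(−4)·2 = −96 ≡ 3, so v_1 = 3^{−1} = 4 (mod 11).
  i = 2 (α = 1): (1−5)(1−2)(1−9)(1−3) = (−4)·(−1)·(−8)·(−2) = 64 ≡ 9, so v_2 = 9^{−1} = 5 (mod 11).
  i = 3 (α = 2): (2−5)(2−1)(2−9)(2−3) = (−3)·1·(−7)·(−1) = −21 ≡ 1, so v_3 = 1^{−1} = 1 (mod 11).
  i = 4 (α = 9): (9−5)(9−1)(9−2)(9−3) = 4·8·7·6 = 1344 ≡ 2, so v_4 = 2^{−1} = 6 (mod 11).
  i = 5 (α = 3): (3−5)(3−1)(3−2)(3−9) = (−2)·2·1·(−6) = 24 ≡ 2, so v_5 = 2^{−1} = 6 (mod 11).
  v = [4, 5, 1, 6, 6].
Step 2: syndromes of r = [4, 0, 3, 9, 7] (all sums mod 11).
  S_0 = Σ v_i r_i = 4·4 + 5·0 + 1·3 + 6·9 + 6·7 = 115 ≡ 5.
  S_1 = Σ v_i α_i r_i = 4·5·4 + 5·1·0 + 1·2·3 + 6·9·9 + 6·3·7 = 698 ≡ 5.
  α_i^2 mod 11 = [3, 1, 4, 4, 9].
  S_2 = Σ v_i α_i^2 r_i = 4·3·4 + 5·1·0 + 1·4·3 + 6·4·9 + 6·9·7 = 654 ≡ 5.
  S = (5, 5, 5) ≠ 0, so r is not a codeword (an error is present).
Step 3: locate the error. For a single error e at position i, S_ℓ = v_i·e·α_i^ℓ, so α_err = S_1/S_0.
  S_0^{−1} = 5^{−1} = 9 (mod 11), so α_err = 5·9 = 45 ≡ 1 = α_2. Error position i = 2.
  Consistency check: S_2/S_1 = 5·9 = 45 ≡ 1 = α_err ✓ (single-error assumption holds).
Step 4: error magnitude e = S_0/v_2 = S_0·∏_{j≠2}(α_2 − α_j) = 5·9 = 45 ≡ 1 (mod 11).
Step 5: correct position 2: c_2 = r_2 − e = 0 − 1 ≡ 10 (mod 11). Hence c = [4, 10, 3, 9, 7].
  Check: interpolating c through the α_i gives m(x) = 6 + 4·x (degree < 2) with m(α_i) = c_i for every i, so c is indeed a codeword.


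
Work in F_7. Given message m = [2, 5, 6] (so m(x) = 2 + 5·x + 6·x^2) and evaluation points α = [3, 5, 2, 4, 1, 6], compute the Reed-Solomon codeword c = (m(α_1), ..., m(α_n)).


c = [1, 2, 1, 6, 6, 3]

Message polynomial: m(x) = 2 + 5·x + 6·x^2 (mod 7).
For each evaluation point α_i, compute m(α_i) mod 7:
  α_1 = 3: Horner steps 6 → 2 → 1, so m(3) = 1.
  α_2 = 5: Horner steps 6 → 0 → 2, so m(5) = 2.
  α_3 = 2: Horner steps 6 → 3 → 1, so m(2) = 1.
  α_4 = 4: Horner steps 6 → 1 → 6, so m(4) = 6.
  α_5 = 1: Horner steps 6 → 4 → 6, so m(1) = 6.
  α_6 = 6: Horner steps 6 → 6 → 3, so m(6) = 3.
Codeword c = [1, 2, 1, 6, 6, 3] ∈ F_7^6.


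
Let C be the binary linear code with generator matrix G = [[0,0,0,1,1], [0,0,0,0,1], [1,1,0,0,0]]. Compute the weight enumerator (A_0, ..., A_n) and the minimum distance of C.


Weight distribution: A_0 = 1, A_1 = 2, A_2 = 2, A_3 = 2, A_4 = 1. Minimum distance d = 1.

Enumerate all 2^3 = 8 messages m ∈ F_2^3.
For each, compute codeword c = mG in F_2^5, then tally its weight.
  m = 000 → c = 00000, weight = 0.
  m = 100 → c = 00011, weight = 2.
  m = 010 → c = 00001, weight = 1.
  m = 110 → c = 00010, weight = 1.
  m = 001 → c = 11000, weight = 2.
  m = 101 → c = 11011, weight = 4.
  m = 011 → c = 11001, weight = 3.
  m = 111 → c = 11010, weight = 3.
Tally weights:
  weight 0: 1 codewords.
  weight 1: 2 codewords.
  weight 2: 2 codewords.
  weight 3: 2 codewords.
  weight 4: 1 codewords.
Minimum distance d = smallest w > 0 with A_w > 0 = 1.
Sanity: Σ A_w = 8 = 2^3 = 8 ✓.


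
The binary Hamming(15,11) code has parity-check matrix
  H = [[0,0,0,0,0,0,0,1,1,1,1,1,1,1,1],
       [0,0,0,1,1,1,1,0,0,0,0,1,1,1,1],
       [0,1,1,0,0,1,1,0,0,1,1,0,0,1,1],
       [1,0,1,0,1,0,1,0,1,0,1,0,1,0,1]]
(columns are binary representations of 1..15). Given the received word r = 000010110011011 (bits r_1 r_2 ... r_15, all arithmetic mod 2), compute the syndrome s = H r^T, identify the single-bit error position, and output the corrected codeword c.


s = (1, 1, 0, 0)^T, error position = 12, corrected codeword c = 000010110010011

Compute s = H r^T mod 2 one row at a time:
  s_1 = 1 + 0 + 0 + 1 + 1 + 0 + 1 + 1 = 5 ≡ 1 (mod 2).
  s_2 = 0 + 1 + 0 + 1 + 1 + 0 + 1 + 1 = 5 ≡ 1 (mod 2).
  s_3 = 0 + 0 + 0 + 1 + 0 + 1 + 1 + 1 = 4 ≡ 0 (mod 2).
  s_4 = 0 + 0 + 1 + 1 + 0 + 1 + 0 + 1 = 4 ≡ 0 (mod 2).
s = (1, 1, 0, 0)^T — this equals column 12 of H (binary 1100), so error is at position 12.
Correct: flip bit 12 of r = 000010110011011 to get c = 000010110010011.


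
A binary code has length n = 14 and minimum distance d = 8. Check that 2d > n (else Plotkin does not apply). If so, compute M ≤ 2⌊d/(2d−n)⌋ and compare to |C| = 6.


Plotkin bound M ≤ 8; given |C| = 6 ≤ bound (satisfied).

Check applicability: 2d = 16, n = 14.
2d − n = 2 > 0, so Plotkin applies.
Compute d/(2d−n) = 8/2 ≈ 4.0000.
⌊d/(2d−n)⌋ = 4.
Plotkin bound: M ≤ 2·4 = 8.
Given |C| = 6, check: satisfied.
This |C| is below the Plotkin bound.


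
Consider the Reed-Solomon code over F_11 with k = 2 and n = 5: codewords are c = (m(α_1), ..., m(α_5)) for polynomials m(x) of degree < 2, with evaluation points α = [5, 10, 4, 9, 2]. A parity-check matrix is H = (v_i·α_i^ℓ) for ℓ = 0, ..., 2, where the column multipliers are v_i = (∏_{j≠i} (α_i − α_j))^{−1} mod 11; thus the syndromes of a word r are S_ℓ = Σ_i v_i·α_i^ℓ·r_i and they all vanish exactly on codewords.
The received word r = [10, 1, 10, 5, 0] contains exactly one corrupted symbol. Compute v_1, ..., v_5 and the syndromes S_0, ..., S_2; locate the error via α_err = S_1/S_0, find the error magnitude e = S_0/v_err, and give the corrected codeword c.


S = (3, 1, 4), error at position 3, error magnitude e = 7, c = [10, 1, 3, 5, 0].

Step 1: column multipliers v_i = (∏_{j≠i}(α_i − α_j))^{−1} mod 11.
  i = 1 (α = 5): (5−10)(5−4)(5−9)(5−2) = (−5)·1·(−4)·3 = 60 ≡ 5, so v_1 = 5^{−1} = 9 (mod 11).
  i = 2 (α = 10): (10−5)(10−4)(10−9)(10−2) = 5·6·1·8 = 240 ≡ 9, so v_2 = 9^{−1} = 5 (mod 11).
  i = 3 (α = 4): (4−5)(4−10)(4−9)(4−2) = (−1)·(−6)·(−5)·2 = −60 ≡ 6, so v_3 = 6^{−1} = 2 (mod 11).
  i = 4 (α = 9): (9−5)(9−10)(9−4)(9−2) = 4·(−1)·5·7 = −140 ≡ 3, so v_4 = 3^{−1} = 4 (mod 11).
  i = 5 (α = 2): (2−5)(2−10)(2−4)(2−9) = (−3)·(−8)·(−2)·(−7) = 336 ≡ 6, so v_5 = 6^{−1} = 2 (mod 11).
  v = [9, 5, 2, 4, 2].
Step 2: syndromes of r = [10, 1, 10, 5, 0] (all sums mod 11).
  S_0 = Σ v_i r_i = 9·10 + 5·1 + 2·10 + 4·5 + 2·0 = 135 ≡ 3.
  S_1 = Σ v_i α_i r_i = 9·5·10 + 5·10·1 + 2·4·10 + 4·9·5 + 2·2·0 = 760 ≡ 1.
  α_i^2 mod 11 = [3, 1, 5, 4, 4].
  S_2 = Σ v_i α_i^2 r_i = 9·3·10 + 5·1·1 + 2·5·10 + 4·4·5 + 2·4·0 = 455 ≡ 4.
  S = (3, 1, 4) ≠ 0, so r is not a codeword (an error is present).
Step 3: locate the error. For a single error e at position i, S_ℓ = v_i·e·α_i^ℓ, so α_err = S_1/S_0.
  S_0^{−1} = 3^{−1} = 4 (mod 11), so α_err = 1·4 = 4 ≡ 4 = α_3. Error position i = 3.
  Consistency check: S_2/S_1 = 4·1 = 4 ≡ 4 = α_err ✓ (single-error assumption holds).
Step 4: error magnitude e = S_0/v_3 = S_0·∏_{j≠3}(α_3 − α_j) = 3·6 = 18 ≡ 7 (mod 11).
Step 5: correct position 3: c_3 = r_3 − e = 10 − 7 ≡ 3 (mod 11). Hence c = [10, 1, 3, 5, 0].
  Check: interpolating c through the α_i gives m(x) = 8 + 7·x (degree < 2) with m(α_i) = c_i for every i, so c is indeed a codeword.


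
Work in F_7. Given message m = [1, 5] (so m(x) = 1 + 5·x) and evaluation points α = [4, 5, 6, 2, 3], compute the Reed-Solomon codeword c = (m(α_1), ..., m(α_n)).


c = [0, 5, 3, 4, 2]

Message polynomial: m(x) = 1 + 5·x (mod 7).
For each evaluation point α_i, compute m(α_i) mod 7:
  α_1 = 4: Horner steps 5 → 0, so m(4) = 0.
  α_2 = 5: Horner steps 5 → 5, so m(5) = 5.
  α_3 = 6: Horner steps 5 → 3, so m(6) = 3.
  α_4 = 2: Horner steps 5 → 4, so m(2) = 4.
  α_5 = 3: Horner steps 5 → 2, so m(3) = 2.
Codeword c = [0, 5, 3, 4, 2] ∈ F_7^5.


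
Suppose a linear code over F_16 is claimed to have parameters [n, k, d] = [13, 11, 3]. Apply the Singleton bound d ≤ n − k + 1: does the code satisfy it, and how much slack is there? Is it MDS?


Singleton RHS = n − k + 1 = 3, slack = 0, bound satisfied, MDS.

Singleton bound: d ≤ n − k + 1.
Here n = 13, k = 11, so n − k + 1 = 3.
Given d = 3, check d ≤ 3: YES.
Slack = (n − k + 1) − d = 0.
The code is MDS (slack = 0).
Description: the claimed parameters are [13, 11, 3]_16; such a code would be MDS (meets Singleton bound).


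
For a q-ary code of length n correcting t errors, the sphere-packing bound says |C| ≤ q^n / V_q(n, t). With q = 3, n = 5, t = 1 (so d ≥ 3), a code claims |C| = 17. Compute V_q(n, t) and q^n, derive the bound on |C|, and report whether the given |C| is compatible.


V_q(n, t) = 11, q^n = 243, Hamming bound = 22, |C| = 17 ≤ bound (satisfied).

Step 1: Compute V_q(n, t) = Σ_{j=0}^1 C(n, j) (q−1)^j.
  j = 0: C(5,0)·(2)^0 = 1·1 = 1.
  j = 1: C(5,1)·(2)^1 = 5·2 = 10.
  V_q(n, t) = 1 + 10 = 11.
Step 2: q^n = 3^5 = 243.
Step 3: Hamming bound ⌊q^n / V_q(n,t)⌋ = ⌊243/11⌋ = 22.
Step 4: Compare |C| = 17 to 22: satisfied.
The claimed |C| lies below the Hamming bound.


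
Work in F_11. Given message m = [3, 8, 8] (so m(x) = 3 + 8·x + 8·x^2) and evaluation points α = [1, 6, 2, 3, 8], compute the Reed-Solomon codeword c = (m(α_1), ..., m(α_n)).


c = [8, 9, 7, 0, 7]

Message polynomial: m(x) = 3 + 8·x + 8·x^2 (mod 11).
For each evaluation point α_i, compute m(α_i) mod 11:
  α_1 = 1: Horner steps 8 → 5 → 8, so m(1) = 8.
  α_2 = 6: Horner steps 8 → 1 → 9, so m(6) = 9.
  α_3 = 2: Horner steps 8 → 2 → 7, so m(2) = 7.
  α_4 = 3: Horner steps 8 → 10 → 0, so m(3) = 0.
  α_5 = 8: Horner steps 8 → 6 → 7, so m(8) = 7.
Codeword c = [8, 9, 7, 0, 7] ∈ F_11^5.


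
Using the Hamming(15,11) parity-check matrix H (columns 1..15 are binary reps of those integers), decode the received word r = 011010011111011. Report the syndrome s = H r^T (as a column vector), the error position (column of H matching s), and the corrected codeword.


s = (1, 0, 0, 1)^T, error position = 9, corrected codeword c = 011010010111011

Compute s = H r^T mod 2 one row at a time:
  s_1 = 1 + 1 + 1 + 1 + 1 + 0 + 1 + 1 = 7 ≡ 1 (mod 2).
  s_2 = 0 + 1 + 0 + 0 + 1 + 0 + 1 + 1 = 4 ≡ 0 (mod 2).
  s_3 = 1 + 1 + 0 + 0 + 1 + 1 + 1 + 1 = 6 ≡ 0 (mod 2).
  s_4 = 0 + 1 + 1 + 0 + 1 + 1 + 0 + 1 = 5 ≡ 1 (mod 2).
s = (1, 0, 0, 1)^T — this equals column 9 of H (binary 1001), so error is at position 9.
Correct: flip bit 9 of r = 011010011111011 to get c = 011010010111011.


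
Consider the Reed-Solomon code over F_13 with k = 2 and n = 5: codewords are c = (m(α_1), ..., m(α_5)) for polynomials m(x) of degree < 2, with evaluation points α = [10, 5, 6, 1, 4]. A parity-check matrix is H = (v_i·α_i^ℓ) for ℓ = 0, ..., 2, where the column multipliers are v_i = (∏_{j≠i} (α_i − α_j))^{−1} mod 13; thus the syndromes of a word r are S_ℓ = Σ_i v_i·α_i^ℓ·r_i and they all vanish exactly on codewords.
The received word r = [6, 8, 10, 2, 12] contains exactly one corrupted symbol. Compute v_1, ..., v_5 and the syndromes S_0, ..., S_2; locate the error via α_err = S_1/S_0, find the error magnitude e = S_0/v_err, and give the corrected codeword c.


S = (7, 9, 6), error at position 2, error magnitude e = 10, c = [6, 11, 10, 2, 12].

Step 1: column multipliers v_i = (∏_{j≠i}(α_i − α_j))^{−1} mod 13.
  i = 1 (α = 10): (10−5)(10−6)(10−1)(10−4) = 5·4·9·6 = 1080 ≡ 1, so v_1 = 1^{−1} = 1 (mod 13).
  i = 2 (α = 5): (5−10)(5−6)(5−1)(5−4) = (−5)·(−1)·4·1 = 20 ≡ 7, so v_2 = 7^{−1} = 2 (mod 13).
  i = 3 (α = 6): (6−10)(6−5)(6−1)(6−4) = (−4)·1·5·2 = −40 ≡ 12, so v_3 = 12^{−1} = 12 (mod 13).
  i = 4 (α = 1): (1−10)(1−5)(1−6)(1−4) = (−9)·(−4)·(−5)·(−3) = 540 ≡ 7, so v_4 = 7^{−1} = 2 (mod 13).
  i = 5 (α = 4): (4−10)(4−5)(4−6)(4−1) = (−6)·(−1)·(−2)·3 = −36 ≡ 3, so v_5 = 3^{−1} = 9 (mod 13).
  v = [1, 2, 12, 2, 9].
Step 2: syndromes of r = [6, 8, 10, 2, 12] (all sums mod 13).
  S_0 = Σ v_i r_i = 1·6 + 2·8 + 12·10 + 2·2 + 9·12 = 254 ≡ 7.
  S_1 = Σ v_i α_i r_i = 1·10·6 + 2·5·8 + 12·6·10 + 2·1·2 + 9·4·12 = 1296 ≡ 9.
  α_i^2 mod 13 = [9, 12, 10, 1, 3].
  S_2 = Σ v_i α_i^2 r_i = 1·9·6 + 2·12·8 + 12·10·10 + 2·1·2 + 9·3·12 = 1774 ≡ 6.
  S = (7, 9, 6) ≠ 0, so r is not a codeword (an error is present).
Step 3: locate the error. For a single error e at position i, S_ℓ = v_i·e·α_i^ℓ, so α_err = S_1/S_0.
  S_0^{−1} = 7^{−1} = 2 (mod 13), so α_err = 9·2 = 18 ≡ 5 = α_2. Error position i = 2.
  Consistency check: S_2/S_1 = 6·3 = 18 ≡ 5 = α_err ✓ (single-error assumption holds).
Step 4: error magnitude e = S_0/v_2 = S_0·∏_{j≠2}(α_2 − α_j) = 7·7 = 49 ≡ 10 (mod 13).
Step 5: correct position 2: c_2 = r_2 − e = 8 − 10 ≡ 11 (mod 13). Hence c = [6, 11, 10, 2, 12].
  Check: interpolating c through the α_i gives m(x) = 3 + 12·x (degree < 2) with m(α_i) = c_i for every i, so c is indeed a codeword.
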